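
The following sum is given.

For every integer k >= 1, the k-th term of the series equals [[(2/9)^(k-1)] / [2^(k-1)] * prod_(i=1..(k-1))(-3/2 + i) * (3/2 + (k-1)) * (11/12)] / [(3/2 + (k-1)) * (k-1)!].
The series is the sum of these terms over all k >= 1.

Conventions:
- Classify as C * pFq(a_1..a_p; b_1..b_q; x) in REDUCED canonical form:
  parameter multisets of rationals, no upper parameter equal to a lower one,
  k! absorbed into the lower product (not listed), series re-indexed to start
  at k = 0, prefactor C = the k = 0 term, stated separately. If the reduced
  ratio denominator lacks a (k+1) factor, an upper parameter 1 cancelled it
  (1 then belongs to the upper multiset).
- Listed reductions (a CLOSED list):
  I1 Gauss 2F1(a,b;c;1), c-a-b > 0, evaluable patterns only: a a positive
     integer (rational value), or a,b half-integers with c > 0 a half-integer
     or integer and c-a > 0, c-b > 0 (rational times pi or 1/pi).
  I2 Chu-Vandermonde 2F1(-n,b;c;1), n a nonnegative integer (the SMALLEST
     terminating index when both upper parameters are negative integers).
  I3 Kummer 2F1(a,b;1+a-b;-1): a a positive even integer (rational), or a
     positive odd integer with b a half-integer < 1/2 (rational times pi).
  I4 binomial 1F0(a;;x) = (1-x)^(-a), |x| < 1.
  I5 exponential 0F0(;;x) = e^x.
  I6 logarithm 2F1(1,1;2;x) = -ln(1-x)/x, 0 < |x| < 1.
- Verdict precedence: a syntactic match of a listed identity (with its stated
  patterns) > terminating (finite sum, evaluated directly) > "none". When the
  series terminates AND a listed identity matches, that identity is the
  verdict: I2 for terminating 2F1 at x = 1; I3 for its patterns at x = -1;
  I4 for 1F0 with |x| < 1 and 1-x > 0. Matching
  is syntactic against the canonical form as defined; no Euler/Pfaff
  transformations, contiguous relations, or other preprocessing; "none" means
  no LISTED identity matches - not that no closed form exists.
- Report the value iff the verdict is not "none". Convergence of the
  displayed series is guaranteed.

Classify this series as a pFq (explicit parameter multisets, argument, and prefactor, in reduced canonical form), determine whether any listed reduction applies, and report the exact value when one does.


With C = 11/12: the canonical form is 1F0(-1/2; -; 1/9). Verdict: the I4 binomial reduction fires (the 1F0 binomial series: exponent 1/2, x = 1/9). Its exact value is (11/12) * (8/9)^(1/2).

Structural cue: x = (1/9) and the running product (prefactor 11/12) telescopes to a rising factorial.
Ratio: r(k) = (1/9) * (k-1/2) / [(k+1)] - poly over poly, x = (1/9) from leading terms; C = 11/12 at k = 0.


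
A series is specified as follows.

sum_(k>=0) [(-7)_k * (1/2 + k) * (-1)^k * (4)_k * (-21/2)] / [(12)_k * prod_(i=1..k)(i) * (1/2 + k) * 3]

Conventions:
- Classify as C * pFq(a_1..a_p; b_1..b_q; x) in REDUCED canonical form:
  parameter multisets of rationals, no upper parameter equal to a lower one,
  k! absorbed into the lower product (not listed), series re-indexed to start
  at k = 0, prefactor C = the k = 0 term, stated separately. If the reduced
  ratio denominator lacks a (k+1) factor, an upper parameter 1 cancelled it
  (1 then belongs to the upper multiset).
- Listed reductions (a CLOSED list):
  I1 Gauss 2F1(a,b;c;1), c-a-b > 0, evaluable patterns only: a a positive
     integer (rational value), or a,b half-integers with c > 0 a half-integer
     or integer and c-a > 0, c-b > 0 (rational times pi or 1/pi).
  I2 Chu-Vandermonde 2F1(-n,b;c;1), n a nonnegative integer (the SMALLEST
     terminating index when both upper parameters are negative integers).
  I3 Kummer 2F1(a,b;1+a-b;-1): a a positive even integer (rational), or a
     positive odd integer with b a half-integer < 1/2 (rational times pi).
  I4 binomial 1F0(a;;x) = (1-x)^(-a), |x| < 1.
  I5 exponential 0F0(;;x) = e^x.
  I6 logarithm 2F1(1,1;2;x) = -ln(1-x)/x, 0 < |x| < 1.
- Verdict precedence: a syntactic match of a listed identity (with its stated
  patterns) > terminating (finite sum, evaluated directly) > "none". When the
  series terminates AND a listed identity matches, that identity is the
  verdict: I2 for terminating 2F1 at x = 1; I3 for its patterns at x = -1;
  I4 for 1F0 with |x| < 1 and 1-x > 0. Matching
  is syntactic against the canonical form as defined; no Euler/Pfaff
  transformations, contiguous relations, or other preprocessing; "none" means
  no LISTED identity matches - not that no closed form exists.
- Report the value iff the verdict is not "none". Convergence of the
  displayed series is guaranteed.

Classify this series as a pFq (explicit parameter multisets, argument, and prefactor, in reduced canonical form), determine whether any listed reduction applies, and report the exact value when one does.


x = -1 here; the reduced form reads 2F1, upper {-7, 4}, lower {12}, C = -7/2. Verdict: Kummer's theorem (I3) applies (x = -1; c = 12 equals 1+a-b for upper {-7, 4}: listed pattern). Exact value: -385/12.

The tell: t_0 being -7/2, k + 1/2 divides numerator and denominator alike; prefactor -7/2 after cancelling.
Adjacent-term ratio: r(k) = (-1) * (k-7) (k+4) / [(k+12) (k+1)] - rational in k. x = (-1); t_0 = -7/2; negate the roots.


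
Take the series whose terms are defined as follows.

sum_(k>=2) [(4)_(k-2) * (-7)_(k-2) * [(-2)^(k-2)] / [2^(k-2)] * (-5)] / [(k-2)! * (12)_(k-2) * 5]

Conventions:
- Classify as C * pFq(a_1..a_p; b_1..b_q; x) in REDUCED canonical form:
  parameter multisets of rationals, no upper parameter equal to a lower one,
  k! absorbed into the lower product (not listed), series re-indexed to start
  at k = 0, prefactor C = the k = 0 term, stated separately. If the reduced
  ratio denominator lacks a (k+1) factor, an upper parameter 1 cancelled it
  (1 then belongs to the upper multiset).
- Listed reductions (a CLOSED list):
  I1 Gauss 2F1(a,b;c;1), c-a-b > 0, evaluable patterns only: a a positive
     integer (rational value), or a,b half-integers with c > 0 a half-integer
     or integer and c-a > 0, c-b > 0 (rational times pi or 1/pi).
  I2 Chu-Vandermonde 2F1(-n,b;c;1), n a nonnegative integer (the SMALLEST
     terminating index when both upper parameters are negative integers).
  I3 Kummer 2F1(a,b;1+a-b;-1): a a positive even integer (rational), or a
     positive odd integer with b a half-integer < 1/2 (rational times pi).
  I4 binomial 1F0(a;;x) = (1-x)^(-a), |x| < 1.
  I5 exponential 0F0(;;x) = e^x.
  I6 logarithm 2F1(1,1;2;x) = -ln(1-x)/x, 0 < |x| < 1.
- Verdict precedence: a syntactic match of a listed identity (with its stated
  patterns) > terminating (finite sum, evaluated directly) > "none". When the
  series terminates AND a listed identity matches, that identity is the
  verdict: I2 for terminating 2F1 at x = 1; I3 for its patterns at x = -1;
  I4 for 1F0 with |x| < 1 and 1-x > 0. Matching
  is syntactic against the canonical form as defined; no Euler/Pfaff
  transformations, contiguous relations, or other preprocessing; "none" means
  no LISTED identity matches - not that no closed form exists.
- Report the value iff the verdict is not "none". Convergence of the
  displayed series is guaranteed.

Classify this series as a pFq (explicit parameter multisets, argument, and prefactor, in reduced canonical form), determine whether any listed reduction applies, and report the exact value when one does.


With C = -1: the canonical form is 2F1(-7, 4; 12; -1). Verdict: Kummer's theorem (I3) matches (x = -1; c = 12 equals 1+a-b for upper {-7, 4}: listed pattern). Its exact value is -55/6.

Key observation: t_0 = -1 here, and the constant factors (C = -1, x = -1) combine into one prefactor.
Term ratio: r(k) = (-1) * (k-7) (k+4) / [(k+12) (k+1)] - rational; roots negated = parameters, x = (-1), C = -1.


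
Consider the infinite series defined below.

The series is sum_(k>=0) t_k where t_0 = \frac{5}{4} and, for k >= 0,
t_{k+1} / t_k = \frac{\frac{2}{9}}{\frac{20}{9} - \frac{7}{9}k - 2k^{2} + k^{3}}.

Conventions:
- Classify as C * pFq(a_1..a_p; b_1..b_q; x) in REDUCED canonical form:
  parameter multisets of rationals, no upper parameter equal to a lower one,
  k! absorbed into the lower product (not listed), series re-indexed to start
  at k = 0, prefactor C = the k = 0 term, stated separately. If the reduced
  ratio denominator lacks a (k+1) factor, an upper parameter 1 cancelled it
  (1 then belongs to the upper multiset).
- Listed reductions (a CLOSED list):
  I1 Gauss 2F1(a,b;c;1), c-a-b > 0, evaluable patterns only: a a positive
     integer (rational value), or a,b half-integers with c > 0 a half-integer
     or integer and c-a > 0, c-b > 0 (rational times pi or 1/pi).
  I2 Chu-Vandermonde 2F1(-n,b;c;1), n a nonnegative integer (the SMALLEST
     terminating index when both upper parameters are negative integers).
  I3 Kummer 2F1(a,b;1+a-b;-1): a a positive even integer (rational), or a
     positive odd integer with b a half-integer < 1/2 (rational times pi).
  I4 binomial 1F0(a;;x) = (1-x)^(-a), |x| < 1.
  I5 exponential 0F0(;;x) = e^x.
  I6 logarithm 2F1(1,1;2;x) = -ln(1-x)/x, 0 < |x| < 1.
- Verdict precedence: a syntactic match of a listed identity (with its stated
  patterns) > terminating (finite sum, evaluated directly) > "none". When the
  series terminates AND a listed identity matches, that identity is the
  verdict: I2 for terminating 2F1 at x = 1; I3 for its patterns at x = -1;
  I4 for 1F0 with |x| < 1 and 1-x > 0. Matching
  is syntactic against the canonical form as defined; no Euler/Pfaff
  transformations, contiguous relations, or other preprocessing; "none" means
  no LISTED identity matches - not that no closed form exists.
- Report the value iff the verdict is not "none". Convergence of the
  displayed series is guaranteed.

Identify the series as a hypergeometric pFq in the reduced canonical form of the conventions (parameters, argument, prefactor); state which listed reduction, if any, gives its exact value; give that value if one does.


With C = \frac{5}{4}: the canonical form is 0F2(-; -\frac{5}{3}, -\frac{4}{3}; \frac{2}{9}). Verdict: none. A 0F2 with upper {-} fits none of I1-I6 at x = \frac{2}{9}; the sum runs forever.

Key step: t_0 being \frac{5}{4}, the expanded ratio factors over Q; prefactor 5/4, roots give parameters.
Term ratio: r(k) = \frac{2}{9} * 1 / [(k-\frac{5}{3}) (k-\frac{4}{3}) (k+1)] - rational; roots negated = parameters, x = \frac{2}{9}, C = \frac{5}{4}.


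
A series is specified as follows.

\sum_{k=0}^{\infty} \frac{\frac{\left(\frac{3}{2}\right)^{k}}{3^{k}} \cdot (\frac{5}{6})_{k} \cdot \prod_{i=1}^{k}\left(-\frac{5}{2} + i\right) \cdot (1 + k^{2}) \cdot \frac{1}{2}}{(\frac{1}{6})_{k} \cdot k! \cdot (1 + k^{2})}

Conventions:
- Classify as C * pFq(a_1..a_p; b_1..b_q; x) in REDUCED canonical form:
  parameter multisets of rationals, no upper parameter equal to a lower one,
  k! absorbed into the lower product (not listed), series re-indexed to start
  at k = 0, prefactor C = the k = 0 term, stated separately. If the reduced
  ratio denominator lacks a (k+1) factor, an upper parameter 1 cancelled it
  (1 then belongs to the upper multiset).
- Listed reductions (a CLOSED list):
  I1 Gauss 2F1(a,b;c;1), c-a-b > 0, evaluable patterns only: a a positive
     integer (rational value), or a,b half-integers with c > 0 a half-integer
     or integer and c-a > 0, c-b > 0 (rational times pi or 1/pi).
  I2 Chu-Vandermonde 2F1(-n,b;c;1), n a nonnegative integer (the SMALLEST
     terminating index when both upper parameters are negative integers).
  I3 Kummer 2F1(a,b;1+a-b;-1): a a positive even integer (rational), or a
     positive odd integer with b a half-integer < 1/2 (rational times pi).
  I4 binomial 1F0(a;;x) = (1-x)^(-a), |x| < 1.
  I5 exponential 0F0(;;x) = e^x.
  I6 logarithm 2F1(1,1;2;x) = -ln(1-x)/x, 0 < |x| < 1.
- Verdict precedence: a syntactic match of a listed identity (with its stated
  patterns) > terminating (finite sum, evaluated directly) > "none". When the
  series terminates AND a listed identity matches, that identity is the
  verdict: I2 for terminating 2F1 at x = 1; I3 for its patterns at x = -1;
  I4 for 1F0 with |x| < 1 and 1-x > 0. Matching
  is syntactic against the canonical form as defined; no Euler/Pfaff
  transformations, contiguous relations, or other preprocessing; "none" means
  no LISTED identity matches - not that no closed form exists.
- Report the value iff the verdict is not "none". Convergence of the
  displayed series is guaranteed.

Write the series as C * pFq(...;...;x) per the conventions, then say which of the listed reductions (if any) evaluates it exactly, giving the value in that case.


At argument \frac{1}{2}: a 2F1 with upper {-\frac{3}{2}, \frac{5}{6}}, lower {\frac{1}{6}}, scaled by C = \frac{1}{2}. Verdict: none (x = \frac{1}{2}): each listed identity misses the multisets {-\frac{3}{2}, \frac{5}{6}} ; {\frac{1}{6}}.

The tell: with t_0 = \frac{1}{2}, the factor k^2 + 1 cancels (top and bottom), leaving C = 1/2, x = 1/2.
Adjacent-term ratio: r(k) = \frac{1}{2} * (k-\frac{3}{2}) (k+\frac{5}{6}) / [(k+\frac{1}{6}) (k+1)] - poly over poly, x = \frac{1}{2} from leading terms; C = \frac{1}{2} at k = 0.


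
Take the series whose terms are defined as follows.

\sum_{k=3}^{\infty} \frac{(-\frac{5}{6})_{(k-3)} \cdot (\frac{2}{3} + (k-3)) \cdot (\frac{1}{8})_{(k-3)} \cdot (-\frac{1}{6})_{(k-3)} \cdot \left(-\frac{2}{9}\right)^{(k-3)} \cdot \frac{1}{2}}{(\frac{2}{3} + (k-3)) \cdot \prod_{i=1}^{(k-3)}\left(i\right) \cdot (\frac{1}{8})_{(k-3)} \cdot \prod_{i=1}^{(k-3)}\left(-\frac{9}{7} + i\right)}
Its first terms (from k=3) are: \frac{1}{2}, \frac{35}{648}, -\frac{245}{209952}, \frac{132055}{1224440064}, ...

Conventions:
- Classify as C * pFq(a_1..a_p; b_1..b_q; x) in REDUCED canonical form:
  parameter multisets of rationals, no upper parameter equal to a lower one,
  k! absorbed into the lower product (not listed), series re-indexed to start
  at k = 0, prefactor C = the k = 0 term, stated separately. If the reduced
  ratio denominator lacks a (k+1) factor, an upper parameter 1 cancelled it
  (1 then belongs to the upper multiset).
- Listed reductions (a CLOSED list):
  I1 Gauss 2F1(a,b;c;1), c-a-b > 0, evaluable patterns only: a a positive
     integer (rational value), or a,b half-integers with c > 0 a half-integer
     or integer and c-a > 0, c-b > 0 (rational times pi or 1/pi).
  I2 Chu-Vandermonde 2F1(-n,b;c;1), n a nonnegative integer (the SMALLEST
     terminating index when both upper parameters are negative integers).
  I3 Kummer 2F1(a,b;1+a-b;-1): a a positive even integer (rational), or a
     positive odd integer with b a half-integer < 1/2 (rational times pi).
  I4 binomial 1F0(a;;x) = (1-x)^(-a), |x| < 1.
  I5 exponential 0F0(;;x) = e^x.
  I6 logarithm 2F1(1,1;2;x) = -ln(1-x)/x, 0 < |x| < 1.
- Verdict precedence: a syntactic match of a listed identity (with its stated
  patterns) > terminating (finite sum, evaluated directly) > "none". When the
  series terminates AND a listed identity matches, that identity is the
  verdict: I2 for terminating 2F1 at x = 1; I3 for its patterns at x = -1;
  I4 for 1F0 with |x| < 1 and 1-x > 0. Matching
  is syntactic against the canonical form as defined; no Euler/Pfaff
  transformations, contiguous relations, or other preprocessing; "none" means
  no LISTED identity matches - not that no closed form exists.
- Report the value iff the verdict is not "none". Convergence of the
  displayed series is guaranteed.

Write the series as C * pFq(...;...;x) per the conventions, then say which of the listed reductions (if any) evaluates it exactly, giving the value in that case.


At argument -\frac{2}{9}: a 2F1 with upper {-\frac{5}{6}, -\frac{1}{6}}, lower {-\frac{2}{7}}, scaled by C = \frac{1}{2}. Verdict: none. Every listed pattern misses the 2F1 form at -\frac{2}{9}, upper {-\frac{5}{6}, -\frac{1}{6}}.

First insight: t_0 being \frac{1}{2}, k + 2/3 divides numerator and denominator alike; C = 1/2, x = -2/9 after cancelling.
Term ratio: r(k) = -\frac{2}{9} * (k-\frac{5}{6}) (k-\frac{1}{6}) / [(k-\frac{2}{7}) (k+1)] ; factor over Q: parameters, x = -\frac{2}{9}, and C = \frac{1}{2}.


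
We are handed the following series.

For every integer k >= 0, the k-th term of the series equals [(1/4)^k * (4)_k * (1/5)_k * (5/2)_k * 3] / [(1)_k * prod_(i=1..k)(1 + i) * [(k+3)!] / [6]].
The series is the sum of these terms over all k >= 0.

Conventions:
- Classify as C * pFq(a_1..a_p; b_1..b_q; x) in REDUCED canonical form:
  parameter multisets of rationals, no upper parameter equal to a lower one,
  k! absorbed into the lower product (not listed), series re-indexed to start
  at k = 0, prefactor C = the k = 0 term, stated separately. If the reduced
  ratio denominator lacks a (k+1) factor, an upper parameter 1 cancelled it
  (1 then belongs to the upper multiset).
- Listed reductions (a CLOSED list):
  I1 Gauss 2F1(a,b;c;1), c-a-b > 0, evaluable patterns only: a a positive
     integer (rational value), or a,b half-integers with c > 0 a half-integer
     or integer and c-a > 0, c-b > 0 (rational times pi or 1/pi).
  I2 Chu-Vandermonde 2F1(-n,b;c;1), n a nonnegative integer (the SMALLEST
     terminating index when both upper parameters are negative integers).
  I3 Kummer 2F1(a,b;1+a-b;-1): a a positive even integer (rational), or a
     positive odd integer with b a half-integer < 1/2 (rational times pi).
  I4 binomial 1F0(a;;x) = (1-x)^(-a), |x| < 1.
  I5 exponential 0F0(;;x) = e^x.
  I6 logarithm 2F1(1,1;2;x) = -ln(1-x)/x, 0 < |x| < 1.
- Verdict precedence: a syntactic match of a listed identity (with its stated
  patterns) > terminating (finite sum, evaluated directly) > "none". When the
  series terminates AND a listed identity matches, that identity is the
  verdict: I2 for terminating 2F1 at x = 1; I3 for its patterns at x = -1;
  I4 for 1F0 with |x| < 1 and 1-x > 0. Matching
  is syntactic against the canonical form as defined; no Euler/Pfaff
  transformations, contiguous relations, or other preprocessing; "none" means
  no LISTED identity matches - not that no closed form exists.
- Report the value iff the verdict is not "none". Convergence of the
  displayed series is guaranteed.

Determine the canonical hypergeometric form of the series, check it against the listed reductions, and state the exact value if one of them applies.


First insight: t_0 being 3, (1)_k (C = 3, x = 1/4) is k! itself.
Ratio: r(k) = (1/4) * (k+1/5) (k+5/2) / [(k+2) (k+1)] ; factor over Q: parameters, x = (1/4), and C = 3.

The series (x = 1/4) is 2F1: upper {1/5, 5/2}, lower {2}, prefactor 3. Verdict: none. A 2F1 with upper {1/5, 5/2} fits none of I1-I6 at x = 1/4; the sum runs forever.


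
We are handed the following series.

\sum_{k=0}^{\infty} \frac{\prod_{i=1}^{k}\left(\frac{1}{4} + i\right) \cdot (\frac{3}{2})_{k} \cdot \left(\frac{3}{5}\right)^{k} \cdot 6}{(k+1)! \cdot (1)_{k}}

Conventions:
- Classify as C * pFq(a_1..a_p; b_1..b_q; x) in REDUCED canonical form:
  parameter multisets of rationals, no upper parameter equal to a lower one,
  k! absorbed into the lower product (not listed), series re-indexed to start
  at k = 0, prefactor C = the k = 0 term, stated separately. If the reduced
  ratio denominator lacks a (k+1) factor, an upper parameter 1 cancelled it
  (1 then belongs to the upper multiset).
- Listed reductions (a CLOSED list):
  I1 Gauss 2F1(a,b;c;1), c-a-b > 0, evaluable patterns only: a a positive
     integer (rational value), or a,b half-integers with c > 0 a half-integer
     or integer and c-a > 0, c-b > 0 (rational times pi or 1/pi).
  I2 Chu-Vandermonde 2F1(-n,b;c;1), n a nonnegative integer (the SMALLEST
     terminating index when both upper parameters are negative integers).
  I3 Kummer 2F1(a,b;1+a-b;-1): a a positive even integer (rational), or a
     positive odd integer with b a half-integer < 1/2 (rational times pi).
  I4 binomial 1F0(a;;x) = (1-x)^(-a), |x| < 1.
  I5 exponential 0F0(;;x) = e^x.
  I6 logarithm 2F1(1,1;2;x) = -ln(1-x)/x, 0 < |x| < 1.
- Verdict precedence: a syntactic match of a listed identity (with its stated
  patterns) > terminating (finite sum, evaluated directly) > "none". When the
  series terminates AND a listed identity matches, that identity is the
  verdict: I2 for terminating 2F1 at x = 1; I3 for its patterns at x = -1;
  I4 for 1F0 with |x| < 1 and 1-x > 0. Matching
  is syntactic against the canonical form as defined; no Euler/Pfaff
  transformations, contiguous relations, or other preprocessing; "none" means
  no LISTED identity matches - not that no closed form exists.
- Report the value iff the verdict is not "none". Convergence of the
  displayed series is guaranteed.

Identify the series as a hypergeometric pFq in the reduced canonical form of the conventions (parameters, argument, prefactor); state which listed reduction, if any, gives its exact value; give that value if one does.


Classification (C = 6): 2F1 with upper {\frac{5}{4}, \frac{3}{2}}, lower {2}, argument x = \frac{3}{5}. Verdict: none. Every listed pattern misses the 2F1 form at \frac{3}{5}, upper {\frac{5}{4}, \frac{3}{2}}.

The tell: t_0 = 6 here, and (1)_k (C = 6) is k! itself.
Adjacent-term ratio: r(k) = \frac{3}{5} * (k+\frac{5}{4}) (k+\frac{3}{2}) / [(k+2) (k+1)] - rational in k, leading ratio \frac{3}{5}; with t_0 = 6, classification follows.


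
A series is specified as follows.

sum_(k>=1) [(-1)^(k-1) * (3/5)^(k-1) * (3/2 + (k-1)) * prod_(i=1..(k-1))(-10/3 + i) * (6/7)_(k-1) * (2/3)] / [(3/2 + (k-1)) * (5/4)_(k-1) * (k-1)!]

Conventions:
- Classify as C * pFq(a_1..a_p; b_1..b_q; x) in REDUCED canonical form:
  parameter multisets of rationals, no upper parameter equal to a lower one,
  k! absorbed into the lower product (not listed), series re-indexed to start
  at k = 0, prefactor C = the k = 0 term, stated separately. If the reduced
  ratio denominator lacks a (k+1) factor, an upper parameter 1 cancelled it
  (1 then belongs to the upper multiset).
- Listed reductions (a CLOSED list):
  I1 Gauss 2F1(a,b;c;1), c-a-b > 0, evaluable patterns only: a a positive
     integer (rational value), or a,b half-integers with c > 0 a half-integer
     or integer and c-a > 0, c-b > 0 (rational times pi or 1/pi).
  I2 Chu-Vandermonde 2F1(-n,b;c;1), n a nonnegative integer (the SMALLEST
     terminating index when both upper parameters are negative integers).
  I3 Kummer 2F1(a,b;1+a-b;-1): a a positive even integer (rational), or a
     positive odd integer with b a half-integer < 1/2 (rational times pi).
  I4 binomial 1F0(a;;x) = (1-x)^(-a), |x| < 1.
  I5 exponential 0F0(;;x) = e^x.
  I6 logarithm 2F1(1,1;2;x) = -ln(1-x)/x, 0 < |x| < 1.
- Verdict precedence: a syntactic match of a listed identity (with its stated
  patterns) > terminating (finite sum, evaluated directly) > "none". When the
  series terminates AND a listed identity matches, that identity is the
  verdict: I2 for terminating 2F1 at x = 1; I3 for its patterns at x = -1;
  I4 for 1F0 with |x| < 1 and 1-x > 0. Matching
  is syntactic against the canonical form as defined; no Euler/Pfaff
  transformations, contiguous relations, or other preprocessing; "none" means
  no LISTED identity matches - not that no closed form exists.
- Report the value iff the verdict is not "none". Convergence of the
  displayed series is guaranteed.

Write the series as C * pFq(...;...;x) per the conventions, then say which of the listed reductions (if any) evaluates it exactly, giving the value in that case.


The tell: with t_0 = 2/3, the (-1)^k factor (prefactor 2/3) folds into the argument's sign.
Term ratio: r(k) = (-3/5) * (k-7/3) (k+6/7) / [(k+5/4) (k+1)] - rational in k. x = (-3/5); t_0 = 2/3; negate the roots.

The series (x = -3/5) is 2F1: upper {-7/3, 6/7}, lower {5/4}, prefactor 2/3. Verdict: none. Every listed pattern misses the 2F1 form at -3/5, upper {-7/3, 6/7}.


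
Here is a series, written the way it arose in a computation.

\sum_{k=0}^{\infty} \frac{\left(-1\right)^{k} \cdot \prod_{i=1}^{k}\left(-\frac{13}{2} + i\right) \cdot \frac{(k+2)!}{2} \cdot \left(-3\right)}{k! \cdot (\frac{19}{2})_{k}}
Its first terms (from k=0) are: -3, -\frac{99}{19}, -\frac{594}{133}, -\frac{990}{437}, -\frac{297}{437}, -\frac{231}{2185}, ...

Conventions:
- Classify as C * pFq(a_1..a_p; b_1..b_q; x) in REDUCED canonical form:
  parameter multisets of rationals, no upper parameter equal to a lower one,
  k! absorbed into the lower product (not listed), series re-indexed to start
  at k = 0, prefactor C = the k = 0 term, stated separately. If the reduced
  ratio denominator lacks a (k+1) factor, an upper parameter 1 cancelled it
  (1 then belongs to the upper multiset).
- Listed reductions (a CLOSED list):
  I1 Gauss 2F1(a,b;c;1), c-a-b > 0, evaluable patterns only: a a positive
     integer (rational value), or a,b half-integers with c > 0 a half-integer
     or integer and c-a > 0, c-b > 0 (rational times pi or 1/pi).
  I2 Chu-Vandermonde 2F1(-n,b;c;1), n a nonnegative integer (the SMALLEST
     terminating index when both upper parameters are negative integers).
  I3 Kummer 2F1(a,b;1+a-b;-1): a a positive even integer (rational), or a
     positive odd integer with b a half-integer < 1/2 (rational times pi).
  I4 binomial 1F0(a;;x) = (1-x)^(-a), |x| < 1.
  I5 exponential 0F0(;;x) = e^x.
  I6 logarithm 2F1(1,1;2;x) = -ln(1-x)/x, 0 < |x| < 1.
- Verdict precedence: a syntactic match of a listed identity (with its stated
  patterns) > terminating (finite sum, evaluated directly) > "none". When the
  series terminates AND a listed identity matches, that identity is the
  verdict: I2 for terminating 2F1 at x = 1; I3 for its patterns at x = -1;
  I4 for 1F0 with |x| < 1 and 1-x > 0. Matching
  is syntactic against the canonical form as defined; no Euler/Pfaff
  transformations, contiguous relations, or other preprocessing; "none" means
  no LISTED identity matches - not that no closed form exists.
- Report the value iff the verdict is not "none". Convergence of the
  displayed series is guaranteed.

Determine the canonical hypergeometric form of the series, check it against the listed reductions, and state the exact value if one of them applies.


x = -1 here; the reduced form reads 2F1, upper {-\frac{11}{2}, 3}, lower {\frac{19}{2}}, C = -3. Verdict: this is Kummer's theorem (I3) (x = -1; c = \frac{19}{2} equals 1+a-b for upper {-\frac{11}{2}, 3}: listed pattern). Exact value: \left(-\frac{328185}{65536}\right) \cdot \pi.

Structural cue: x = -1 and the factorial ratio (prefactor -3) (k+a-1)!/(a-1)! is a rising factorial (a)_k.
Term ratio: r(k) = -1 * (k-\frac{11}{2}) (k+3) / [(k+\frac{19}{2}) (k+1)] - rational in k, leading ratio -1; with t_0 = -3, classification follows.


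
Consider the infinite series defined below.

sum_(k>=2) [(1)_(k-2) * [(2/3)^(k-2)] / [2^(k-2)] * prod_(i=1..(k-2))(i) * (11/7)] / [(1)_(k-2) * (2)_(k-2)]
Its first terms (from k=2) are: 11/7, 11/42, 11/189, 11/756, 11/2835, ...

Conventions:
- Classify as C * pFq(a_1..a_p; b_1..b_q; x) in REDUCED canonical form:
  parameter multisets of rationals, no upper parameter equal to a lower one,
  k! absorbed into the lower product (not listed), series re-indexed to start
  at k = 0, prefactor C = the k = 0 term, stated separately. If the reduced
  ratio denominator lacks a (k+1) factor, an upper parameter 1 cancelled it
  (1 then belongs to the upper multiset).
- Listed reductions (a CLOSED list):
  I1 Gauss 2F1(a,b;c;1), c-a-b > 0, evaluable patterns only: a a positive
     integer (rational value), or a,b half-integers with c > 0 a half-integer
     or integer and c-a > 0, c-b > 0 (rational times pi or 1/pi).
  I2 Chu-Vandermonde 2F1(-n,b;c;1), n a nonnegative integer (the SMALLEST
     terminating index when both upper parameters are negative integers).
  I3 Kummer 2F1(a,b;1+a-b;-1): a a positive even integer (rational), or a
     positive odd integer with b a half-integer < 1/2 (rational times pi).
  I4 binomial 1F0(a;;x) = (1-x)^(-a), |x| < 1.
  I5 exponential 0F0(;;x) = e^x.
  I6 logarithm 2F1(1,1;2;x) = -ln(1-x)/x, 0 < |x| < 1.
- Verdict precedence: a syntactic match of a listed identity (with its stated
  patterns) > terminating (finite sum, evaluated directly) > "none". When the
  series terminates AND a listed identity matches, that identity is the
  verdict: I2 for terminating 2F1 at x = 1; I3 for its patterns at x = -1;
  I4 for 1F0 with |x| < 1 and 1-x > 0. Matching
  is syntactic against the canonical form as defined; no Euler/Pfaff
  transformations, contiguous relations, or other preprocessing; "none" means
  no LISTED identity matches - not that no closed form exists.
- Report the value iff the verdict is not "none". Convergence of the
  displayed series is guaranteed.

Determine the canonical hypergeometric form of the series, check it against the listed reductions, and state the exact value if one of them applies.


The tell: with t_0 = 11/7, the two k-th powers (C = 11/7) combine into one argument.
Term ratio: r(k) = (1/3) * (k+1) (k+1) / [(k+2) (k+1)] - poly over poly, x = (1/3) from leading terms; C = 11/7 at k = 0.

x = 1/3 here; the reduced form reads 2F1, upper {1, 1}, lower {2}, C = 11/7. Verdict: this is logarithm (I6) (the logarithm: parameters (1,1;2), x = 1/3). Hence: (-33/7) * ln(2/3).


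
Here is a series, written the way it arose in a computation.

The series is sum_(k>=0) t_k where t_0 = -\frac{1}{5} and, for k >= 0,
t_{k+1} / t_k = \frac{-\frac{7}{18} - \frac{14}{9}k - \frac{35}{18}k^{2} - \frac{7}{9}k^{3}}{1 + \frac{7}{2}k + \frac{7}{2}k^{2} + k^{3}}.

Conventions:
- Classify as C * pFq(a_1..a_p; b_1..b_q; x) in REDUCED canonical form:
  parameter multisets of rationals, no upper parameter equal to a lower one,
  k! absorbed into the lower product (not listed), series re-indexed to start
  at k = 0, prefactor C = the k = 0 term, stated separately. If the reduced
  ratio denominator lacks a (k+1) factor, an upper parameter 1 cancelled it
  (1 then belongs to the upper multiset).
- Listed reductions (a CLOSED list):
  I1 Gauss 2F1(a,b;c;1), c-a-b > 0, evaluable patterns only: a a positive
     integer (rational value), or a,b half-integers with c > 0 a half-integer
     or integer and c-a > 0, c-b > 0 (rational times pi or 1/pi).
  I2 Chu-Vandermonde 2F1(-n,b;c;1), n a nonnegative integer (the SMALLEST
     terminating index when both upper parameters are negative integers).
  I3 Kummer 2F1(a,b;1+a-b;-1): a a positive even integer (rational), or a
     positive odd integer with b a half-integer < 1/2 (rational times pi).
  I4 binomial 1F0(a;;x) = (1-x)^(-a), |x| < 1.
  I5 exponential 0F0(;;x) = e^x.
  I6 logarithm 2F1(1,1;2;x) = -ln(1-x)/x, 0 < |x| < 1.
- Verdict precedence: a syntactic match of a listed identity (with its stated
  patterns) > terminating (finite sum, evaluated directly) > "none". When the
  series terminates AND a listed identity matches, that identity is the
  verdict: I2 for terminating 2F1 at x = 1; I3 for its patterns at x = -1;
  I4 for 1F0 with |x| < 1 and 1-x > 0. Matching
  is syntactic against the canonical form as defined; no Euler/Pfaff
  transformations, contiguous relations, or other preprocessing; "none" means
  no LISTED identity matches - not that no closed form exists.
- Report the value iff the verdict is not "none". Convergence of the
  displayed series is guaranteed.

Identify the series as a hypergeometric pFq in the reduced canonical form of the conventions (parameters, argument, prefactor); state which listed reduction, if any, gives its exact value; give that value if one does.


Canonical form: C = -\frac{1}{5} times 2F1 with upper {1, 1}, lower {2}, x = -\frac{7}{9}. Verdict: the I6 logarithm reduction matches (the logarithm: parameters (1,1;2), x = -\frac{7}{9}). Sum: \left(-\frac{9}{35}\right) \cdot \ln\left(\frac{16}{9}\right).

First insight: t_0 being -\frac{1}{5}, factor the ratio over Q (prefactor -1/5): negated roots = parameters.
Adjacent-term ratio: r(k) = -\frac{7}{9} * (k+1) (k+1) / [(k+2) (k+1)] - rational; roots negated = parameters, x = -\frac{7}{9}, C = -\frac{1}{5}.


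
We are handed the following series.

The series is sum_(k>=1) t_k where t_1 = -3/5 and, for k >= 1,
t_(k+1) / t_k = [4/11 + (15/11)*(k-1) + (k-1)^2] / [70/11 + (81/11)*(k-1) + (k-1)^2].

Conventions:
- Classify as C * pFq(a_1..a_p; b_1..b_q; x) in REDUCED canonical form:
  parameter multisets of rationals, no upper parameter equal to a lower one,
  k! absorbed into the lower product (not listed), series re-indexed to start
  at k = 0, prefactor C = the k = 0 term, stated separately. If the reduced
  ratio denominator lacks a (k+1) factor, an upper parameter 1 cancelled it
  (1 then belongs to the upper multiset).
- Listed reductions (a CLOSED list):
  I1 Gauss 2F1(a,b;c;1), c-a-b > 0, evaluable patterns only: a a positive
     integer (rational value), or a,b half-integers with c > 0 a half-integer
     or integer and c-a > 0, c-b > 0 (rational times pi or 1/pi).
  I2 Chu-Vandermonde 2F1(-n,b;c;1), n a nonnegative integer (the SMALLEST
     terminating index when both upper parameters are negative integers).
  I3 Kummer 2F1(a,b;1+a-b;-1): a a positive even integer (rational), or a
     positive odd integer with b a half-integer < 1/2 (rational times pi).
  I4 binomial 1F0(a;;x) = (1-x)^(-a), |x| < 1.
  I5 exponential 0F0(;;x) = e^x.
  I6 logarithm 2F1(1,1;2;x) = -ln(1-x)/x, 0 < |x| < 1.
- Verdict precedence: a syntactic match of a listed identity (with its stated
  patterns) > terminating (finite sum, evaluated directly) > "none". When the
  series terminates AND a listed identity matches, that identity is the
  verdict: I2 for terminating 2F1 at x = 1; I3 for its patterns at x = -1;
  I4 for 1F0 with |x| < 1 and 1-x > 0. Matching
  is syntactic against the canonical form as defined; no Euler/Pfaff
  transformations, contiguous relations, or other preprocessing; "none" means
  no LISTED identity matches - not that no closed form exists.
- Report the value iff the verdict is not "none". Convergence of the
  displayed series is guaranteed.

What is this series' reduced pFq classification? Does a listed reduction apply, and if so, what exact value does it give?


Classification (C = -3/5): 2F1 with upper {4/11, 1}, lower {70/11}, argument x = 1. Verdict: this is Gauss's theorem (I1) (x = 1: the Gamma ratio telescopes since c-a-b = 5 > 0 and a = 1 in Z>0). Its exact value is -177/275.

First insight: x = 1 and roots of the ratio polynomials (C = -3/5) are the negated parameters.
Adjacent-term ratio: r(k) = 1 * (k+4/11) (k+1) / [(k+70/11) (k+1)] ; factor over Q: parameters, x = 1, and C = -3/5.


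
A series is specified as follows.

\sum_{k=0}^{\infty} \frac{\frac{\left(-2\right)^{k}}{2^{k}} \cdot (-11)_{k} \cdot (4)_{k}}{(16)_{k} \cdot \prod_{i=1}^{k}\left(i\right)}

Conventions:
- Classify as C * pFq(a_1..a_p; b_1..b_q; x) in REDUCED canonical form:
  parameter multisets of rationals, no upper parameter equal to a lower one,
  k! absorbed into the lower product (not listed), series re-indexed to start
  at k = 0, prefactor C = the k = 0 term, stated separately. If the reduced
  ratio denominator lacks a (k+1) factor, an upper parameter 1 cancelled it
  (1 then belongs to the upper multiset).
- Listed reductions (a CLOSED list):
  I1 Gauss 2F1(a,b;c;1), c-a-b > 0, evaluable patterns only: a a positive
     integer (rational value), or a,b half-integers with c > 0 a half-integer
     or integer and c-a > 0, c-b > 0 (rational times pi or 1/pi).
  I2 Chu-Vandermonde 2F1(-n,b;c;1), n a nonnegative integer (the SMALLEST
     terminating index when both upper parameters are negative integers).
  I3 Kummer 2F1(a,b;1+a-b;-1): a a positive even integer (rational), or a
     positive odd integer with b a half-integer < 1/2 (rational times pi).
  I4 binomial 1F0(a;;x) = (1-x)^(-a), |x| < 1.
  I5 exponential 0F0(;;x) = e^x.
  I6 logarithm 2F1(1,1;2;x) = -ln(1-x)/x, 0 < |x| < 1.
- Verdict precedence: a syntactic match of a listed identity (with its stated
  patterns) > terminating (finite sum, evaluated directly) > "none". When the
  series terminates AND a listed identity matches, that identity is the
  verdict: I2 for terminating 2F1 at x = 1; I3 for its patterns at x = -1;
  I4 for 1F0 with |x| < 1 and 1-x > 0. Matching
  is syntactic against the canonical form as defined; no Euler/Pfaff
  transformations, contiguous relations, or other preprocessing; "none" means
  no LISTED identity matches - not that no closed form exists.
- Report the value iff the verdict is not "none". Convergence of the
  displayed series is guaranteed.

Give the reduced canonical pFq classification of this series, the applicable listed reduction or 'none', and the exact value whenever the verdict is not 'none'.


With C = 1: the canonical form is 2F1(-11, 4; 16; -1). Verdict: this is the Kummer evaluation I3 (x = -1; c = 16 equals 1+a-b for upper {-11, 4}: listed pattern). Its exact value is \frac{35}{2}.

Key step: t_0 = 1 here, and the two k-th powers (C = 1, x = -1) combine into one argument.
Term ratio: r(k) = -1 * (k-11) (k+4) / [(k+16) (k+1)] ; factor over Q: parameters, x = -1, and C = 1.


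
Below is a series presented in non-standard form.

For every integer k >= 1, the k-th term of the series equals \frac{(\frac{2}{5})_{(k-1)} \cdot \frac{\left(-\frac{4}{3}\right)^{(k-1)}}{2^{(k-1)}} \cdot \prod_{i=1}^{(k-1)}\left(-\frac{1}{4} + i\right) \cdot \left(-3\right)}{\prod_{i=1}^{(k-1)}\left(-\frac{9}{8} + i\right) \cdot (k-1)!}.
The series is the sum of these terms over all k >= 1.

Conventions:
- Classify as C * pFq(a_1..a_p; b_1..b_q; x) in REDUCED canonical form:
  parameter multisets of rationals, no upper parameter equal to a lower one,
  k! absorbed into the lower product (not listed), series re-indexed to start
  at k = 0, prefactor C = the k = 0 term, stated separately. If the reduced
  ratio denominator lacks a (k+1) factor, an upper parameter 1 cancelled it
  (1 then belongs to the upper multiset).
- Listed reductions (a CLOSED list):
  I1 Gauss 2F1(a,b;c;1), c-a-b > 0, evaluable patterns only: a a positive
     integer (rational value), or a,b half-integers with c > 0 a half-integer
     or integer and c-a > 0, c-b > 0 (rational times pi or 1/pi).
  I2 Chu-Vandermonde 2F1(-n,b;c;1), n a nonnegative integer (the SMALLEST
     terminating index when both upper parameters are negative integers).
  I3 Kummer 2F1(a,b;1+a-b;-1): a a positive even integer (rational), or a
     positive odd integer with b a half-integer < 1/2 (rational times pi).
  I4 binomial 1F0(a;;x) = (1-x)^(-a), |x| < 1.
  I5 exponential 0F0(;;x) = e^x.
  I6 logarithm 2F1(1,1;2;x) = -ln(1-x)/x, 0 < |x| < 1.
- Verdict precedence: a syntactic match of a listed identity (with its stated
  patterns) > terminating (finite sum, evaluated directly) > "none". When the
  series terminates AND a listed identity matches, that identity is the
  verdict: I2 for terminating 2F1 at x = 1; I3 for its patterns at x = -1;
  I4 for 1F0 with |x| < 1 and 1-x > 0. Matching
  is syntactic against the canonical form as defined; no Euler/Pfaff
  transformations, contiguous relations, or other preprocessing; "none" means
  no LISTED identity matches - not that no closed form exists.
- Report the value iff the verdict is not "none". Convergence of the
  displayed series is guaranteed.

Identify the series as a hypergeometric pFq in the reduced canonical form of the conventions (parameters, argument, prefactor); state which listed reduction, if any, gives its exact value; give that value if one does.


Key step: t_0 = -3 here, and the running product (C = -3) telescopes to a rising factorial.
Step ratio: r(k) = -\frac{2}{3} * (k+\frac{2}{5}) (k+\frac{3}{4}) / [(k-\frac{1}{8}) (k+1)] - rational in k, leading ratio -\frac{2}{3}; with t_0 = -3, classification follows.

x = -\frac{2}{3} here; the reduced form reads 2F1, upper {\frac{2}{5}, \frac{3}{4}}, lower {-\frac{1}{8}}, C = -3. Verdict: none (x = -\frac{2}{3}): each listed identity misses the multisets {\frac{2}{5}, \frac{3}{4}} ; {-\frac{1}{8}}.


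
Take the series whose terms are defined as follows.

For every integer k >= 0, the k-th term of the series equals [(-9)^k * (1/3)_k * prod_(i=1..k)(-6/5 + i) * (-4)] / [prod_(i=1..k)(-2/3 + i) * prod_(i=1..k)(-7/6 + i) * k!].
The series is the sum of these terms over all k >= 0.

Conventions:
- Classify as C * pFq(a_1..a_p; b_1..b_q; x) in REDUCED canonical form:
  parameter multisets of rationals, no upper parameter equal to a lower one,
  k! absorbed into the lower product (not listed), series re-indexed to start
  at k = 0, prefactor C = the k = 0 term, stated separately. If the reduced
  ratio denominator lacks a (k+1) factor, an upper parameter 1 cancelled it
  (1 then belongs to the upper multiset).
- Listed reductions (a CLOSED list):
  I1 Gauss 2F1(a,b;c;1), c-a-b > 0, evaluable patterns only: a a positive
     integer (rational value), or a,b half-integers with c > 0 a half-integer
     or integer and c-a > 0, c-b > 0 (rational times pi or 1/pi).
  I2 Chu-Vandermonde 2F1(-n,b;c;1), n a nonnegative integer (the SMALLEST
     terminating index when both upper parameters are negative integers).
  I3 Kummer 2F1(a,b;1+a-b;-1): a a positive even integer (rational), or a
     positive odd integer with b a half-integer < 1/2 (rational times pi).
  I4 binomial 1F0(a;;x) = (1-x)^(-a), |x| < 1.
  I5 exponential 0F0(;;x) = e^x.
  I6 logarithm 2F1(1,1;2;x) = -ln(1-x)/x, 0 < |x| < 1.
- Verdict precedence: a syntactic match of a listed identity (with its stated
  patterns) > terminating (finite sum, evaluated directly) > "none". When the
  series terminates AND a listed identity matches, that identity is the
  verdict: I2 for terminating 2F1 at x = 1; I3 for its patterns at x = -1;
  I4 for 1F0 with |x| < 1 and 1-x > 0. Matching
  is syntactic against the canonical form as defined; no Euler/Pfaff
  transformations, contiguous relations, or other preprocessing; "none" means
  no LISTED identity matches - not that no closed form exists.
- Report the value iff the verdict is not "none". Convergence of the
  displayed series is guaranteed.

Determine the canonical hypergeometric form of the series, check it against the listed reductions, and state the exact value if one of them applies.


Reduced: x = -9, 1F1, upper = {-1/5}, lower = {-1/6}, C = -4. Verdict: none - at argument -9 the multisets {-1/5} ; {-1/6} match no listed identity.

The tell: x = (-9) and the parameter 1/3 appears in both the upper and lower lists and cancels.
Term ratio: r(k) = (-9) * (k-1/5) / [(k-1/6) (k+1)] ; factor over Q: parameters, x = (-9), and C = -4.
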